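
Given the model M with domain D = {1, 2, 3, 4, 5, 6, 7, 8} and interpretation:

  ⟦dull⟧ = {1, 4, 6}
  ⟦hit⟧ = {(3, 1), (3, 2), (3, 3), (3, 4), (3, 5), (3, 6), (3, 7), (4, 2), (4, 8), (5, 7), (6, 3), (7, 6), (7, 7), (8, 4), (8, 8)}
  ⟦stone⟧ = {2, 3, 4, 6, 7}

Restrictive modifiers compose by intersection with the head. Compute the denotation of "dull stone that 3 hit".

⟦that 3 hit⟧ = {x : ⟨3, x⟩ ∈ ⟦hit⟧} = {1, 2, 3, 4, 5, 6, 7}
⟦stone⟧ = {2, 3, 4, 6, 7}
… ∩ ⟦that 3 hit⟧ = {2, 3, 4, 6, 7} ∩ {1, 2, 3, 4, 5, 6, 7} = {2, 3, 4, 6, 7}
… ∩ ⟦dull⟧ = {2, 3, 4, 6, 7} ∩ {1, 4, 6} = {4, 6}
So ⟦dull stone that 3 hit⟧ = {4, 6}.

{4, 6}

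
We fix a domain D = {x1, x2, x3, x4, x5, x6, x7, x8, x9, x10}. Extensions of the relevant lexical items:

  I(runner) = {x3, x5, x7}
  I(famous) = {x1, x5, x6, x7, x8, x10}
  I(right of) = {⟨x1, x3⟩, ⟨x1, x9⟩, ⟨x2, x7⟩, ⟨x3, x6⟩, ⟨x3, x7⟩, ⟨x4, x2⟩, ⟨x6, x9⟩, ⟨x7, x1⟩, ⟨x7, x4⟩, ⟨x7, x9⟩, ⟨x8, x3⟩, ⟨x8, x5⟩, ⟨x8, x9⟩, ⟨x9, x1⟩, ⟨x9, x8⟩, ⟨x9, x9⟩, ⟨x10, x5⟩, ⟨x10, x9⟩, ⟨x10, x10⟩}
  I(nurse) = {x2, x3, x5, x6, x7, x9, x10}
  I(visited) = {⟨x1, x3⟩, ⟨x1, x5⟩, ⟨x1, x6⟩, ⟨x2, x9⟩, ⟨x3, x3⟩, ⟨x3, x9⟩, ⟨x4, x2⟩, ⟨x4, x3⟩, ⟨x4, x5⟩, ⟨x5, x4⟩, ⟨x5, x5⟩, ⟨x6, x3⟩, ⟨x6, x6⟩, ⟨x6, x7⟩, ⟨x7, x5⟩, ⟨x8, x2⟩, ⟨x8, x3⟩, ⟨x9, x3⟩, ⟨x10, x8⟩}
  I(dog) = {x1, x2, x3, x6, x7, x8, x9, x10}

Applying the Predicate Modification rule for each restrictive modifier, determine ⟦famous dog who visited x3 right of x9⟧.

{x1, x6, x8}

⟦who visited x3⟧ = {x : ⟨x, x3⟩ ∈ ⟦visited⟧} = {x1, x3, x4, x6, x8, x9}
⟦right of x9⟧ = {x : ⟨x, x9⟩ ∈ ⟦right of⟧} = {x1, x6, x7, x8, x9, x10}
⟦dog⟧ = {x1, x2, x3, x6, x7, x8, x9, x10}
… ∩ ⟦who visited x3⟧ = {x1, x2, x3, x6, x7, x8, x9, x10} ∩ {x1, x3, x4, x6, x8, x9} = {x1, x3, x6, x8, x9}
… ∩ ⟦right of x9⟧ = {x1, x3, x6, x8, x9} ∩ {x1, x6, x7, x8, x9, x10} = {x1, x6, x8, x9}
… ∩ ⟦famous⟧ = {x1, x6, x8, x9} ∩ {x1, x5, x6, x7, x8, x10} = {x1, x6, x8}
So ⟦famous dog who visited x3 right of x9⟧ = {x1, x6, x8}.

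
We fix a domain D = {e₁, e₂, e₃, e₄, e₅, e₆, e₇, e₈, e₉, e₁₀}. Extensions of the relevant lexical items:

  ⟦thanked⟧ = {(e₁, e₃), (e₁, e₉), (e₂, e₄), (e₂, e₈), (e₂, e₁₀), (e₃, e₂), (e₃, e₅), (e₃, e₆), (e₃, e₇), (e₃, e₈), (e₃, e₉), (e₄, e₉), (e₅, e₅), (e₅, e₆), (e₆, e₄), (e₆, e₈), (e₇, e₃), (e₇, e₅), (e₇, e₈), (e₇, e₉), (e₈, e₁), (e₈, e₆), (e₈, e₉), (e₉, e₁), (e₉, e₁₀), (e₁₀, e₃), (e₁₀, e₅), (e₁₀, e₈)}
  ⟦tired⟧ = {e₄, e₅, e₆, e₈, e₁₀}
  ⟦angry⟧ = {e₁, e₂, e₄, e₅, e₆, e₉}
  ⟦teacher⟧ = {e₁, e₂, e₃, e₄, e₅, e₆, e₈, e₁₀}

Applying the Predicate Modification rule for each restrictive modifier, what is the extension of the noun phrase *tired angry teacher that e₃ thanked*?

{e₅, e₆}

⟦that e₃ thanked⟧ = {x : ⟨e₃, x⟩ ∈ ⟦thanked⟧} = {e₂, e₅, e₆, e₇, e₈, e₉}
⟦teacher⟧ = {e₁, e₂, e₃, e₄, e₅, e₆, e₈, e₁₀}
… ∩ ⟦that e₃ thanked⟧ = {e₁, e₂, e₃, e₄, e₅, e₆, e₈, e₁₀} ∩ {e₂, e₅, e₆, e₇, e₈, e₉} = {e₂, e₅, e₆, e₈}
… ∩ ⟦tired⟧ = {e₂, e₅, e₆, e₈} ∩ {e₄, e₅, e₆, e₈, e₁₀} = {e₅, e₆, e₈}
… ∩ ⟦angry⟧ = {e₅, e₆, e₈} ∩ {e₁, e₂, e₄, e₅, e₆, e₉} = {e₅, e₆}
So ⟦tired angry teacher that e₃ thanked⟧ = {e₅, e₆}.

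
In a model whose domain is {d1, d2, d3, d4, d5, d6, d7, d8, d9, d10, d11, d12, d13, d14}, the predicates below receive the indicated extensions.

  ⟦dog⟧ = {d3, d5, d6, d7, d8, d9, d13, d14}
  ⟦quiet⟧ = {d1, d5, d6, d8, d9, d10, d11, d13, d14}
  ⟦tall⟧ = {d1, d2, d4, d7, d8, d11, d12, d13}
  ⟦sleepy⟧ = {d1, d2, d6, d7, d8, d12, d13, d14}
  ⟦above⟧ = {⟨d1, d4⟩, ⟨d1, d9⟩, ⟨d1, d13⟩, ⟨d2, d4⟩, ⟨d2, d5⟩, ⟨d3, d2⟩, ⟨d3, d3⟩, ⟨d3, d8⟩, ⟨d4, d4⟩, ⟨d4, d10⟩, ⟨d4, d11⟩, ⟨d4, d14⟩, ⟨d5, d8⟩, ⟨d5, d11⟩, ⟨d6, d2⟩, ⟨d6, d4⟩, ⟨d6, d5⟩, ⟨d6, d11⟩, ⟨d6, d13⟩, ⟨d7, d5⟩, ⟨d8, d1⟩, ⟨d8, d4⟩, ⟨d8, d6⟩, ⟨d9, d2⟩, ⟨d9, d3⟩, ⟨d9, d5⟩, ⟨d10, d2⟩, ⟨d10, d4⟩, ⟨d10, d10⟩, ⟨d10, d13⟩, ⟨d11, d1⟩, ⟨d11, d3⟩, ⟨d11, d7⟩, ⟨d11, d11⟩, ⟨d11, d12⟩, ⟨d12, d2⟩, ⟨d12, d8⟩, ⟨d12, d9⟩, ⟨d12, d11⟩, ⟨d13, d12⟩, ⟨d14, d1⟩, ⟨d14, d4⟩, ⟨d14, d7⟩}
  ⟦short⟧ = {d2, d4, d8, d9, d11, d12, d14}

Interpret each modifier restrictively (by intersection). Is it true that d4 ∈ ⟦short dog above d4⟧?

no

⟦above d4⟧ = {x : ⟨x, d4⟩ ∈ ⟦above⟧} = {d1, d2, d4, d6, d8, d10, d14}
⟦dog⟧ = {d3, d5, d6, d7, d8, d9, d13, d14}
… ∩ ⟦above d4⟧ = {d3, d5, d6, d7, d8, d9, d13, d14} ∩ {d1, d2, d4, d6, d8, d10, d14} = {d6, d8, d14}
… ∩ ⟦short⟧ = {d6, d8, d14} ∩ {d2, d4, d8, d9, d11, d12, d14} = {d8, d14}
⟦short dog above d4⟧ = {d8, d14}; d4 ∉ this set.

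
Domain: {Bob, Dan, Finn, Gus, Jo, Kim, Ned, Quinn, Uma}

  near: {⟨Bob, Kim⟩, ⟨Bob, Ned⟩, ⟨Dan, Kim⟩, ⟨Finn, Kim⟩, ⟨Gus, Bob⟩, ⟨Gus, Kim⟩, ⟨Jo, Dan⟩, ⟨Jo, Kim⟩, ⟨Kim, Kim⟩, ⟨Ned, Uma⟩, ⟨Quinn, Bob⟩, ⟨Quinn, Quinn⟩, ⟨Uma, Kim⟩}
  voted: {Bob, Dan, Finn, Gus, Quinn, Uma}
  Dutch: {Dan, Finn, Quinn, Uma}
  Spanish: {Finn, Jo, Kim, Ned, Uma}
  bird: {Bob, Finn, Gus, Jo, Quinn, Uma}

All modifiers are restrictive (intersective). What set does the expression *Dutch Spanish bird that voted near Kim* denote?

{Finn, Uma}

⟦that voted⟧ = ⟦voted⟧ = {Bob, Dan, Finn, Gus, Quinn, Uma}
⟦near Kim⟧ = {x : ⟨x, Kim⟩ ∈ ⟦near⟧} = {Bob, Dan, Finn, Gus, Jo, Kim, Uma}
⟦bird⟧ = {Bob, Finn, Gus, Jo, Quinn, Uma}
… ∩ ⟦that voted⟧ = {Bob, Finn, Gus, Jo, Quinn, Uma} ∩ {Bob, Dan, Finn, Gus, Quinn, Uma} = {Bob, Finn, Gus, Quinn, Uma}
… ∩ ⟦near Kim⟧ = {Bob, Finn, Gus, Quinn, Uma} ∩ {Bob, Dan, Finn, Gus, Jo, Kim, Uma} = {Bob, Finn, Gus, Uma}
… ∩ ⟦Dutch⟧ = {Bob, Finn, Gus, Uma} ∩ {Dan, Finn, Quinn, Uma} = {Finn, Uma}
… ∩ ⟦Spanish⟧ = {Finn, Uma} ∩ {Finn, Jo, Kim, Ned, Uma} = {Finn, Uma}
So ⟦Dutch Spanish bird that voted near Kim⟧ = {Finn, Uma}.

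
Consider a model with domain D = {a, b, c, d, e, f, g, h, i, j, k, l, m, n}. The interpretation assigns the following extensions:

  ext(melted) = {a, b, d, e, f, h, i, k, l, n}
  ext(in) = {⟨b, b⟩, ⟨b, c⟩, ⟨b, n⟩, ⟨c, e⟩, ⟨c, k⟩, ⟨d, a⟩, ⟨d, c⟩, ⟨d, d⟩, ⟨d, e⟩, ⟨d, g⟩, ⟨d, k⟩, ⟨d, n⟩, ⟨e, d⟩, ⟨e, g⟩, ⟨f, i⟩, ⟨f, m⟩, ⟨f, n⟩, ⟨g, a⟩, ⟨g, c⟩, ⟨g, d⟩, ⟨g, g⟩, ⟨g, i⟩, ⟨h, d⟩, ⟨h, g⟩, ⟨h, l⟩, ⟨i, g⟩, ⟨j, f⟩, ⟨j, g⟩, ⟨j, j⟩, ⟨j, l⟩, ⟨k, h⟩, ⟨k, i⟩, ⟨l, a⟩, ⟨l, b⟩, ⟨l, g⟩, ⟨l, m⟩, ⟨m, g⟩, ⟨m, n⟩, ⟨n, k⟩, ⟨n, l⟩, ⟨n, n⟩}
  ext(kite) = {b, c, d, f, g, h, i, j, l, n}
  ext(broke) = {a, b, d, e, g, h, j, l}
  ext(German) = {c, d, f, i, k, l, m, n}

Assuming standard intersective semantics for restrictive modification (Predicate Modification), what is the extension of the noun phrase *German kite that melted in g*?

{d, i, l}

⟦that melted⟧ = ⟦melted⟧ = {a, b, d, e, f, h, i, k, l, n}
⟦in g⟧ = {x : ⟨x, g⟩ ∈ ⟦in⟧} = {d, e, g, h, i, j, l, m}
⟦kite⟧ = {b, c, d, f, g, h, i, j, l, n}
… ∩ ⟦that melted⟧ = {b, c, d, f, g, h, i, j, l, n} ∩ {a, b, d, e, f, h, i, k, l, n} = {b, d, f, h, i, l, n}
… ∩ ⟦in g⟧ = {b, d, f, h, i, l, n} ∩ {d, e, g, h, i, j, l, m} = {d, h, i, l}
… ∩ ⟦German⟧ = {d, h, i, l} ∩ {c, d, f, i, k, l, m, n} = {d, i, l}
So ⟦German kite that melted in g⟧ = {d, i, l}.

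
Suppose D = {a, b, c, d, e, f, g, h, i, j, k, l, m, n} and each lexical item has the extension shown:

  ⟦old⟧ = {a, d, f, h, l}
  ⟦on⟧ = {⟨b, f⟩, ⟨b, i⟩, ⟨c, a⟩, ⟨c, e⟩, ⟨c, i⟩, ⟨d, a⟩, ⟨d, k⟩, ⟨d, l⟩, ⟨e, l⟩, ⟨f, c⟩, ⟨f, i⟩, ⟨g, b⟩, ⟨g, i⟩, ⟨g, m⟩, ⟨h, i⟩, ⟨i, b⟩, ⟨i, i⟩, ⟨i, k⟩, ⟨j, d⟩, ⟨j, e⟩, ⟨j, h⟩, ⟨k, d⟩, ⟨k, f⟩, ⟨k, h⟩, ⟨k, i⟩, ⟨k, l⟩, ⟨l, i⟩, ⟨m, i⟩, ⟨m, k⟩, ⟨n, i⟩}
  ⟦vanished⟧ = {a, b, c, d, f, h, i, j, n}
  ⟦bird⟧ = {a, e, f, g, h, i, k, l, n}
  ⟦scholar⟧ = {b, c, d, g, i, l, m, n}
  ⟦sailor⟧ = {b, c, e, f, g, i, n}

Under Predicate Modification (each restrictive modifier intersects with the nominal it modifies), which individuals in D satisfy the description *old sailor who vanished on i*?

{f}

⟦who vanished⟧ = ⟦vanished⟧ = {a, b, c, d, f, h, i, j, n}
⟦on i⟧ = {x : ⟨x, i⟩ ∈ ⟦on⟧} = {b, c, f, g, h, i, k, l, m, n}
⟦sailor⟧ = {b, c, e, f, g, i, n}
… ∩ ⟦who vanished⟧ = {b, c, e, f, g, i, n} ∩ {a, b, c, d, f, h, i, j, n} = {b, c, f, i, n}
… ∩ ⟦on i⟧ = {b, c, f, i, n} ∩ {b, c, f, g, h, i, k, l, m, n} = {b, c, f, i, n}
… ∩ ⟦old⟧ = {b, c, f, i, n} ∩ {a, d, f, h, l} = {f}
So ⟦old sailor who vanished on i⟧ = {f}.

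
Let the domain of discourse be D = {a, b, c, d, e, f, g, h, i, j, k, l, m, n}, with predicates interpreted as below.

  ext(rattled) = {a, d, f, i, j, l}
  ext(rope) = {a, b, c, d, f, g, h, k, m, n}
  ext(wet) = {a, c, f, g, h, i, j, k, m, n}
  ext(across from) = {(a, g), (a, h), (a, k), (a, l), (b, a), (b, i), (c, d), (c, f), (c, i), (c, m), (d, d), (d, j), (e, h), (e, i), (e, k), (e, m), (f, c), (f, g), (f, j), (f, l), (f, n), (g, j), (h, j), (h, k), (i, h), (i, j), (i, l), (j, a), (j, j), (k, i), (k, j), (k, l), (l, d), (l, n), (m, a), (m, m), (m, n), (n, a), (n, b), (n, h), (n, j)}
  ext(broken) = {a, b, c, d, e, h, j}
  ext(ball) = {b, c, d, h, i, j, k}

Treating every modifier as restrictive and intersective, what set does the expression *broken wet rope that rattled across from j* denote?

{ }

⟦that rattled⟧ = ⟦rattled⟧ = {a, d, f, i, j, l}
⟦across from j⟧ = {x : ⟨x, j⟩ ∈ ⟦across from⟧} = {d, f, g, h, i, j, k, n}
⟦rope⟧ = {a, b, c, d, f, g, h, k, m, n}
… ∩ ⟦that rattled⟧ = {a, b, c, d, f, g, h, k, m, n} ∩ {a, d, f, i, j, l} = {a, d, f}
… ∩ ⟦across from j⟧ = {a, d, f} ∩ {d, f, g, h, i, j, k, n} = {d, f}
… ∩ ⟦broken⟧ = {d, f} ∩ {a, b, c, d, e, h, j} = {d}
… ∩ ⟦wet⟧ = {d} ∩ {a, c, f, g, h, i, j, k, m, n} = ∅
So ⟦broken wet rope that rattled across from j⟧ = { }.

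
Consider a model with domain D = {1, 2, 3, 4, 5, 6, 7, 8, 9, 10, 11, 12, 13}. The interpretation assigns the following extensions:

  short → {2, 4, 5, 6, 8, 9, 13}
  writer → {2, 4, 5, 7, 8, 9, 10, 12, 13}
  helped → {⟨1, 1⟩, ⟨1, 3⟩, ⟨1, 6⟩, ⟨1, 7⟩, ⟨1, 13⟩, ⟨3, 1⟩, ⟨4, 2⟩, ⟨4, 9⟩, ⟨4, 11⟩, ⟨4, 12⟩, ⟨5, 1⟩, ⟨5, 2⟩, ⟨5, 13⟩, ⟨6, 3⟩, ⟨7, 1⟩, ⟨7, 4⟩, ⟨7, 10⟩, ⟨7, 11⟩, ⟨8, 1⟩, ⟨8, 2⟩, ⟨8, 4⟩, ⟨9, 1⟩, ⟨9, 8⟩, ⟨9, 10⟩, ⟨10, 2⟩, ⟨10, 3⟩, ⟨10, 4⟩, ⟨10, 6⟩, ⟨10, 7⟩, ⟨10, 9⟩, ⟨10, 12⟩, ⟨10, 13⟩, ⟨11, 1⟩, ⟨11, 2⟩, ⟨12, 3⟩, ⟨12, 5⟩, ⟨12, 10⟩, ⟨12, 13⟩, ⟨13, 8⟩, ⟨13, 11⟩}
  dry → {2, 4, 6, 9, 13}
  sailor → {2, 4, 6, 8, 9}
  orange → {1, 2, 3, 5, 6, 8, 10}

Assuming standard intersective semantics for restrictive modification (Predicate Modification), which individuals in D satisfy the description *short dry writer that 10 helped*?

⟦that 10 helped⟧ = {x : ⟨10, x⟩ ∈ ⟦helped⟧} = {2, 3, 4, 6, 7, 9, 12, 13}
⟦writer⟧ = {2, 4, 5, 7, 8, 9, 10, 12, 13}
… ∩ ⟦that 10 helped⟧ = {2, 4, 5, 7, 8, 9, 10, 12, 13} ∩ {2, 3, 4, 6, 7, 9, 12, 13} = {2, 4, 7, 9, 12, 13}
… ∩ ⟦short⟧ = {2, 4, 7, 9, 12, 13} ∩ {2, 4, 5, 6, 8, 9, 13} = {2, 4, 9, 13}
… ∩ ⟦dry⟧ = {2, 4, 9, 13} ∩ {2, 4, 6, 9, 13} = {2, 4, 9, 13}
So ⟦short dry writer that 10 helped⟧ = {2, 4, 9, 13}.

{2, 4, 9, 13}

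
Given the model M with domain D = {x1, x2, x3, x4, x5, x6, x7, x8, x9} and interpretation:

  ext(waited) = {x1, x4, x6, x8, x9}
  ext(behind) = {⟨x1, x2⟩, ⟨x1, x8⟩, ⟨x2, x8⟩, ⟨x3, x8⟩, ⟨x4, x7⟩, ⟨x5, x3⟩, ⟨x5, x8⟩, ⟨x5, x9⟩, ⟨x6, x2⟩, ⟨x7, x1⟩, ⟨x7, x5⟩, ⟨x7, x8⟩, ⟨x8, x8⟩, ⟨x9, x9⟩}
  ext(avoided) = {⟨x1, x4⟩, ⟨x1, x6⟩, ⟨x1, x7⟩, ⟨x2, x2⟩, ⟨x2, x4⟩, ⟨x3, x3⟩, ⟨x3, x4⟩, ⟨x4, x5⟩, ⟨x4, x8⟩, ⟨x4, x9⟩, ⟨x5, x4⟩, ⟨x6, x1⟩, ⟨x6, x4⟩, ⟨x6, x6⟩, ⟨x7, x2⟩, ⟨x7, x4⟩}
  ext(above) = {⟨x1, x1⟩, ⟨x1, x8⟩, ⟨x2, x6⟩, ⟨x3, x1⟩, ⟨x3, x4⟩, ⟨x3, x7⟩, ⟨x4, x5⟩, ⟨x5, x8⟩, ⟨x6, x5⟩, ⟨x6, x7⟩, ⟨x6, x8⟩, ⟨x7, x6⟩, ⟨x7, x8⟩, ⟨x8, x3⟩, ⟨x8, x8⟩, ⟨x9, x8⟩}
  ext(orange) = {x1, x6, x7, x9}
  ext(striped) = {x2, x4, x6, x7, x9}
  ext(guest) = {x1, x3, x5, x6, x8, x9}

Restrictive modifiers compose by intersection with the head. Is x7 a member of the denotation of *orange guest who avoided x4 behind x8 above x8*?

⟦who avoided x4⟧ = {x : ⟨x, x4⟩ ∈ ⟦avoided⟧} = {x1, x2, x3, x5, x6, x7}
⟦behind x8⟧ = {x : ⟨x, x8⟩ ∈ ⟦behind⟧} = {x1, x2, x3, x5, x7, x8}
⟦above x8⟧ = {x : ⟨x, x8⟩ ∈ ⟦above⟧} = {x1, x5, x6, x7, x8, x9}
⟦guest⟧ = {x1, x3, x5, x6, x8, x9}
… ∩ ⟦who avoided x4⟧ = {x1, x3, x5, x6, x8, x9} ∩ {x1, x2, x3, x5, x6, x7} = {x1, x3, x5, x6}
… ∩ ⟦behind x8⟧ = {x1, x3, x5, x6} ∩ {x1, x2, x3, x5, x7, x8} = {x1, x3, x5}
… ∩ ⟦above x8⟧ = {x1, x3, x5} ∩ {x1, x5, x6, x7, x8, x9} = {x1, x5}
… ∩ ⟦orange⟧ = {x1, x5} ∩ {x1, x6, x7, x9} = {x1}
⟦orange guest who avoided x4 behind x8 above x8⟧ = {x1}; x7 ∉ this set.

no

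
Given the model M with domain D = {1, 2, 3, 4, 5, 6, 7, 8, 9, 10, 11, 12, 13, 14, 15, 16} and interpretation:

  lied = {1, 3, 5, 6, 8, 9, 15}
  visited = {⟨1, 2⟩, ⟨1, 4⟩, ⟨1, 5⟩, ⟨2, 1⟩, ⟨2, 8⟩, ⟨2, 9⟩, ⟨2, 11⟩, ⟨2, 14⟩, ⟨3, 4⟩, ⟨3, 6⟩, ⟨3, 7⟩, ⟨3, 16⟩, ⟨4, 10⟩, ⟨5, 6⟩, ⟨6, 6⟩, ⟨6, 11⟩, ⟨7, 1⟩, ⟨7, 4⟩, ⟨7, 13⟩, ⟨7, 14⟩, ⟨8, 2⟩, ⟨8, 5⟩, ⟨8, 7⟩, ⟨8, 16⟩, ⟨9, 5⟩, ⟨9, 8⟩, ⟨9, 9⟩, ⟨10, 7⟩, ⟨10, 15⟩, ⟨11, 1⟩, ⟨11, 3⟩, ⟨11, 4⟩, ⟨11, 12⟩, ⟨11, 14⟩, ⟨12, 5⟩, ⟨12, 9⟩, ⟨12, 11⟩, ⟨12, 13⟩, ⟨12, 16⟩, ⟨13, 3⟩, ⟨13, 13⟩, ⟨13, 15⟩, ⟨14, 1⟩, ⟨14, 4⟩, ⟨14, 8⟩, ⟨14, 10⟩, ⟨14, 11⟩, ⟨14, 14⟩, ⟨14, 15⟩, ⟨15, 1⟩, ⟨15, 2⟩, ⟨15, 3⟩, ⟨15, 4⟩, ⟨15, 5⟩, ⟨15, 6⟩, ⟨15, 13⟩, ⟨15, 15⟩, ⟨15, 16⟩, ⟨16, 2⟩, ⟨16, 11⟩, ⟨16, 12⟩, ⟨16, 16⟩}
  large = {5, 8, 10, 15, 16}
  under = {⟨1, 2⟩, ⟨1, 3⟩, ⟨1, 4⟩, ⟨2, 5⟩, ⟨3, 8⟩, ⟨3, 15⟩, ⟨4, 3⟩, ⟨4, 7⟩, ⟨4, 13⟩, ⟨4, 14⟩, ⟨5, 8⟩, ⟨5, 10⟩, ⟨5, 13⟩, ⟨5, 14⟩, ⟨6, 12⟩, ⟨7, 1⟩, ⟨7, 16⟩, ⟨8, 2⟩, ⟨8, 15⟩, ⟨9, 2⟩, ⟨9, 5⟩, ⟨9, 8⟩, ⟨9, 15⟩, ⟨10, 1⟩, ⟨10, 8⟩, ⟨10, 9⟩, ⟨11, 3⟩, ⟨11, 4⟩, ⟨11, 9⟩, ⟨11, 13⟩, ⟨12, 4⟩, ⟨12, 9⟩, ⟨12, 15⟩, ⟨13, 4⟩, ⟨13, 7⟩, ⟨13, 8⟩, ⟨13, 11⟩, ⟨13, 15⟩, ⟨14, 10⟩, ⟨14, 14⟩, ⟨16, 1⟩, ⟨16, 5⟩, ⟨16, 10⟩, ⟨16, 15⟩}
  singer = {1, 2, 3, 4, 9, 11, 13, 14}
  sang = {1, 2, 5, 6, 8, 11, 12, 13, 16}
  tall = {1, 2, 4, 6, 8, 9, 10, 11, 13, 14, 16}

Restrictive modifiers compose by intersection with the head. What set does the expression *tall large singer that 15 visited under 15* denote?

∅

⟦that 15 visited⟧ = {x : ⟨15, x⟩ ∈ ⟦visited⟧} = {1, 2, 3, 4, 5, 6, 13, 15, 16}
⟦under 15⟧ = {x : ⟨x, 15⟩ ∈ ⟦under⟧} = {3, 8, 9, 12, 13, 16}
⟦singer⟧ = {1, 2, 3, 4, 9, 11, 13, 14}
… ∩ ⟦that 15 visited⟧ = {1, 2, 3, 4, 9, 11, 13, 14} ∩ {1, 2, 3, 4, 5, 6, 13, 15, 16} = {1, 2, 3, 4, 13}
… ∩ ⟦under 15⟧ = {1, 2, 3, 4, 13} ∩ {3, 8, 9, 12, 13, 16} = {3, 13}
… ∩ ⟦tall⟧ = {3, 13} ∩ {1, 2, 4, 6, 8, 9, 10, 11, 13, 14, 16} = {13}
… ∩ ⟦large⟧ = {13} ∩ {5, 8, 10, 15, 16} = ∅
So ⟦tall large singer that 15 visited under 15⟧ = ∅.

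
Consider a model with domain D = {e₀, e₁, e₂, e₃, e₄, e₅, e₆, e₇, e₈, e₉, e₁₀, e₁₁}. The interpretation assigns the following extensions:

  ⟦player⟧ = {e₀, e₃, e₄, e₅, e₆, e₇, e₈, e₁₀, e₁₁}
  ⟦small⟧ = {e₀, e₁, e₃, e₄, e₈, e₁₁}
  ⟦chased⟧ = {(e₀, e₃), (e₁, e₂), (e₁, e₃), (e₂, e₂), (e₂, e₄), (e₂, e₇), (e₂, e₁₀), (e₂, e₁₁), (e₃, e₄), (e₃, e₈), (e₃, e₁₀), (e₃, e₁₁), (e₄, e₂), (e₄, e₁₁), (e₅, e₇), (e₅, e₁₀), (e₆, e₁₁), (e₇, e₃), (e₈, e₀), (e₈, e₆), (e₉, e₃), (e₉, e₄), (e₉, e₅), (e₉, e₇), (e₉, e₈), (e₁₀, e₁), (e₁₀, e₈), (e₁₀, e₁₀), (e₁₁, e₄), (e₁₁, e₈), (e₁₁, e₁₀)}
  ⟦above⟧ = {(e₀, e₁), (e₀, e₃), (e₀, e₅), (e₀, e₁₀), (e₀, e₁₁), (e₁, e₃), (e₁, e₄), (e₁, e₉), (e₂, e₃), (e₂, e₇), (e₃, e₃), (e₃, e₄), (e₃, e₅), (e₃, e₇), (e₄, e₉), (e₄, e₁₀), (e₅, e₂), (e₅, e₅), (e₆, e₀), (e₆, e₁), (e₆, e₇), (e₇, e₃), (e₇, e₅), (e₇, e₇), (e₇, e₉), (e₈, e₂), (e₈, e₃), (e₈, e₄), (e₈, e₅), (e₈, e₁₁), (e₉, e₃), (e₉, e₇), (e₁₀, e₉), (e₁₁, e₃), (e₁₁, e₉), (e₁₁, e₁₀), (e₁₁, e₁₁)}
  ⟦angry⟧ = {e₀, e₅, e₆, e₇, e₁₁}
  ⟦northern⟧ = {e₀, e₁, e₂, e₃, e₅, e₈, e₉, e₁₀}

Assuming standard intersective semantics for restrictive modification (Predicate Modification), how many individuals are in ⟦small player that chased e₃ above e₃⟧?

1

⟦that chased e₃⟧ = {x : ⟨x, e₃⟩ ∈ ⟦chased⟧} = {e₀, e₁, e₇, e₉}
⟦above e₃⟧ = {x : ⟨x, e₃⟩ ∈ ⟦above⟧} = {e₀, e₁, e₂, e₃, e₇, e₈, e₉, e₁₁}
⟦player⟧ = {e₀, e₃, e₄, e₅, e₆, e₇, e₈, e₁₀, e₁₁}
… ∩ ⟦that chased e₃⟧ = {e₀, e₃, e₄, e₅, e₆, e₇, e₈, e₁₀, e₁₁} ∩ {e₀, e₁, e₇, e₉} = {e₀, e₇}
… ∩ ⟦above e₃⟧ = {e₀, e₇} ∩ {e₀, e₁, e₂, e₃, e₇, e₈, e₉, e₁₁} = {e₀, e₇}
… ∩ ⟦small⟧ = {e₀, e₇} ∩ {e₀, e₁, e₃, e₄, e₈, e₁₁} = {e₀}
⟦small player that chased e₃ above e₃⟧ = {e₀}, so the cardinality is 1.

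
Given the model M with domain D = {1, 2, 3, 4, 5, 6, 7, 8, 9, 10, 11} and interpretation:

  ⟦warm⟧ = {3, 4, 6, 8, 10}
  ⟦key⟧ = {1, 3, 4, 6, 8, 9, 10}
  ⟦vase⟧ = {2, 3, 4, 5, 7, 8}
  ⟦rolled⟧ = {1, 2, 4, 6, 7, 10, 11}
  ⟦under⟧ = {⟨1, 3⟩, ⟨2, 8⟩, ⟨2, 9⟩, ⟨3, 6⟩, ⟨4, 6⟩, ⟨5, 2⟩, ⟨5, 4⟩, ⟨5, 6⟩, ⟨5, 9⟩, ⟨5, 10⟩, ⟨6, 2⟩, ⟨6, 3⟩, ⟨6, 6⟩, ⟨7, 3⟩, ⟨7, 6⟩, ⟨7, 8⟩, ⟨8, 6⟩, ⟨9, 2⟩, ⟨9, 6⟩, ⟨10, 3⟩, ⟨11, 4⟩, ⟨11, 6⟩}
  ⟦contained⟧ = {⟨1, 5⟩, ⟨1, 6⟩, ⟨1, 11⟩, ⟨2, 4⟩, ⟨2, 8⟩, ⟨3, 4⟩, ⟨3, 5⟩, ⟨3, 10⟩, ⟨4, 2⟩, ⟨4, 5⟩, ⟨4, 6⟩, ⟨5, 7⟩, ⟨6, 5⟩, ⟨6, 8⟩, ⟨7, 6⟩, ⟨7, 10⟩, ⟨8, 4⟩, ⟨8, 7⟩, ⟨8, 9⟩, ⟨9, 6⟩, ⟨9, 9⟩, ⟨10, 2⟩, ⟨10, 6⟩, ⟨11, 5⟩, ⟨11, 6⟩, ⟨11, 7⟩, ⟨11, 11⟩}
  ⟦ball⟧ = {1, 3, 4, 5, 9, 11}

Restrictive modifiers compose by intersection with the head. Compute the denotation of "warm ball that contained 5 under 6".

⟦that contained 5⟧ = {x : ⟨x, 5⟩ ∈ ⟦contained⟧} = {1, 3, 4, 6, 11}
⟦under 6⟧ = {x : ⟨x, 6⟩ ∈ ⟦under⟧} = {3, 4, 5, 6, 7, 8, 9, 11}
⟦ball⟧ = {1, 3, 4, 5, 9, 11}
… ∩ ⟦that contained 5⟧ = {1, 3, 4, 5, 9, 11} ∩ {1, 3, 4, 6, 11} = {1, 3, 4, 11}
… ∩ ⟦under 6⟧ = {1, 3, 4, 11} ∩ {3, 4, 5, 6, 7, 8, 9, 11} = {3, 4, 11}
… ∩ ⟦warm⟧ = {3, 4, 11} ∩ {3, 4, 6, 8, 10} = {3, 4}
So ⟦warm ball that contained 5 under 6⟧ = {3, 4}.

{3, 4}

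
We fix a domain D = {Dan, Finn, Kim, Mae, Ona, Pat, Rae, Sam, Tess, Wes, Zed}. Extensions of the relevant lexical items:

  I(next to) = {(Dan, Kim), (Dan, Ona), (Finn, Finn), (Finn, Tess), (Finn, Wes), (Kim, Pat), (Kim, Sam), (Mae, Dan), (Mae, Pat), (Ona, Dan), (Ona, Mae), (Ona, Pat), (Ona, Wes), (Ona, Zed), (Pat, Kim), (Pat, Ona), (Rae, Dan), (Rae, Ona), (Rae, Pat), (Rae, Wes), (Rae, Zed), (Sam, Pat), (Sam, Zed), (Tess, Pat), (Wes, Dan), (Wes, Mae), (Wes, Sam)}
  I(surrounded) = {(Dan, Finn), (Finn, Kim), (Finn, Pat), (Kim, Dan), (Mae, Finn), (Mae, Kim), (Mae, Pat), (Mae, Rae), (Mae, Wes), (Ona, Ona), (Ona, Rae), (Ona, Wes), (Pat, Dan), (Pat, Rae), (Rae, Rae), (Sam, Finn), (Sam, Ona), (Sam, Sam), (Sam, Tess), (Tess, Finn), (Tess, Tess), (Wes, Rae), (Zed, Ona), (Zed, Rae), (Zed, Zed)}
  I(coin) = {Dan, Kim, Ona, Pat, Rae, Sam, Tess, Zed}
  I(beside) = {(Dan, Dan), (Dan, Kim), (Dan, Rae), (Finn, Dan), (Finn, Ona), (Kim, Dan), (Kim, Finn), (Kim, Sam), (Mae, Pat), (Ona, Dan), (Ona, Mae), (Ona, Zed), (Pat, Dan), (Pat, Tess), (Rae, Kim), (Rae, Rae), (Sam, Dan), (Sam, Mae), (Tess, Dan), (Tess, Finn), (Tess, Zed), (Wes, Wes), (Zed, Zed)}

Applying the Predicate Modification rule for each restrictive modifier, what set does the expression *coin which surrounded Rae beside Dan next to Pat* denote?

⟦which surrounded Rae⟧ = {x : ⟨x, Rae⟩ ∈ ⟦surrounded⟧} = {Mae, Ona, Pat, Rae, Wes, Zed}
⟦beside Dan⟧ = {x : ⟨x, Dan⟩ ∈ ⟦beside⟧} = {Dan, Finn, Kim, Ona, Pat, Sam, Tess}
⟦next to Pat⟧ = {x : ⟨x, Pat⟩ ∈ ⟦next to⟧} = {Kim, Mae, Ona, Rae, Sam, Tess}
⟦coin⟧ = {Dan, Kim, Ona, Pat, Rae, Sam, Tess, Zed}
… ∩ ⟦which surrounded Rae⟧ = {Dan, Kim, Ona, Pat, Rae, Sam, Tess, Zed} ∩ {Mae, Ona, Pat, Rae, Wes, Zed} = {Ona, Pat, Rae, Zed}
… ∩ ⟦beside Dan⟧ = {Ona, Pat, Rae, Zed} ∩ {Dan, Finn, Kim, Ona, Pat, Sam, Tess} = {Ona, Pat}
… ∩ ⟦next to Pat⟧ = {Ona, Pat} ∩ {Kim, Mae, Ona, Rae, Sam, Tess} = {Ona}
So ⟦coin which surrounded Rae beside Dan next to Pat⟧ = {Ona}.

{Ona}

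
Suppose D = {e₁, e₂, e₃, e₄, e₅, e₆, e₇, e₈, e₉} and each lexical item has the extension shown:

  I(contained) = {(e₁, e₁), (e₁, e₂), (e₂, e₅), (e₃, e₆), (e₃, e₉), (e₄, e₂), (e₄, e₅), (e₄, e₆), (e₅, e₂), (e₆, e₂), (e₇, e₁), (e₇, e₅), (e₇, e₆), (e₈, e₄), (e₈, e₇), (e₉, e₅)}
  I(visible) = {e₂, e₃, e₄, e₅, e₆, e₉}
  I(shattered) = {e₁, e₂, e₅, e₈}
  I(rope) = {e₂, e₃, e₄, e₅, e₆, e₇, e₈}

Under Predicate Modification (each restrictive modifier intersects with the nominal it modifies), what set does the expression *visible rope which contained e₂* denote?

⟦which contained e₂⟧ = {x : ⟨x, e₂⟩ ∈ ⟦contained⟧} = {e₁, e₄, e₅, e₆}
⟦rope⟧ = {e₂, e₃, e₄, e₅, e₆, e₇, e₈}
… ∩ ⟦which contained e₂⟧ = {e₂, e₃, e₄, e₅, e₆, e₇, e₈} ∩ {e₁, e₄, e₅, e₆} = {e₄, e₅, e₆}
… ∩ ⟦visible⟧ = {e₄, e₅, e₆} ∩ {e₂, e₃, e₄, e₅, e₆, e₉} = {e₄, e₅, e₆}
So ⟦visible rope which contained e₂⟧ = {e₄, e₅, e₆}.

{e₄, e₅, e₆}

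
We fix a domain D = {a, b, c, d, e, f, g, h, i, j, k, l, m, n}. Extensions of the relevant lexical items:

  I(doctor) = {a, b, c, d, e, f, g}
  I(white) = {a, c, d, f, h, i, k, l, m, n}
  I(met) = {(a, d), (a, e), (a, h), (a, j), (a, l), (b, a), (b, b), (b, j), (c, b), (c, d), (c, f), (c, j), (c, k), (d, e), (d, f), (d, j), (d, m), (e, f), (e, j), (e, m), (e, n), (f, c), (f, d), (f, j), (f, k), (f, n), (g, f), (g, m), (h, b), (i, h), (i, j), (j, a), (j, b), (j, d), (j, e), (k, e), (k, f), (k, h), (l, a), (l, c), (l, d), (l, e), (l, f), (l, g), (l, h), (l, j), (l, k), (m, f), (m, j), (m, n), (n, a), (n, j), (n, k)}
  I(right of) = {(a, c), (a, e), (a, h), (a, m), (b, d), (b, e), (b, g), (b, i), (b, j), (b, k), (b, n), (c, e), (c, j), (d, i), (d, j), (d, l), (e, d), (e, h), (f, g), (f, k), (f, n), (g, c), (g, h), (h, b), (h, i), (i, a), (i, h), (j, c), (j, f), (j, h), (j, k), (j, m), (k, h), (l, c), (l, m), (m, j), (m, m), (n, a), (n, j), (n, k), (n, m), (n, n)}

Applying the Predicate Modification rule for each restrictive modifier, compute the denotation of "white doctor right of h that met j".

⟦right of h⟧ = {x : ⟨x, h⟩ ∈ ⟦right of⟧} = {a, e, g, i, j, k}
⟦that met j⟧ = {x : ⟨x, j⟩ ∈ ⟦met⟧} = {a, b, c, d, e, f, i, l, m, n}
⟦doctor⟧ = {a, b, c, d, e, f, g}
… ∩ ⟦right of h⟧ = {a, b, c, d, e, f, g} ∩ {a, e, g, i, j, k} = {a, e, g}
… ∩ ⟦that met j⟧ = {a, e, g} ∩ {a, b, c, d, e, f, i, l, m, n} = {a, e}
… ∩ ⟦white⟧ = {a, e} ∩ {a, c, d, f, h, i, k, l, m, n} = {a}
So ⟦white doctor right of h that met j⟧ = {a}.

{a}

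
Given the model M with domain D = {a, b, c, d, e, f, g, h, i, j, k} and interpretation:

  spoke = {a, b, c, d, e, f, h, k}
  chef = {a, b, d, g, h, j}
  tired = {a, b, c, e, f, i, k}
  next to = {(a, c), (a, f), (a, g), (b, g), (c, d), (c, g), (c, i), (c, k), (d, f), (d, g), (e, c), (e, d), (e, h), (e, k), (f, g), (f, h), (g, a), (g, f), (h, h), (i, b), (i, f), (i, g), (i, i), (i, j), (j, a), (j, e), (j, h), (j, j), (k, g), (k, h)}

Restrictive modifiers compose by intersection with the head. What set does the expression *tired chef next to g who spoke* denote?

⟦next to g⟧ = {x : ⟨x, g⟩ ∈ ⟦next to⟧} = {a, b, c, d, f, i, k}
⟦who spoke⟧ = ⟦spoke⟧ = {a, b, c, d, e, f, h, k}
⟦chef⟧ = {a, b, d, g, h, j}
… ∩ ⟦next to g⟧ = {a, b, d, g, h, j} ∩ {a, b, c, d, f, i, k} = {a, b, d}
… ∩ ⟦who spoke⟧ = {a, b, d} ∩ {a, b, c, d, e, f, h, k} = {a, b, d}
… ∩ ⟦tired⟧ = {a, b, d} ∩ {a, b, c, e, f, i, k} = {a, b}
So ⟦tired chef next to g who spoke⟧ = {a, b}.

{a, b}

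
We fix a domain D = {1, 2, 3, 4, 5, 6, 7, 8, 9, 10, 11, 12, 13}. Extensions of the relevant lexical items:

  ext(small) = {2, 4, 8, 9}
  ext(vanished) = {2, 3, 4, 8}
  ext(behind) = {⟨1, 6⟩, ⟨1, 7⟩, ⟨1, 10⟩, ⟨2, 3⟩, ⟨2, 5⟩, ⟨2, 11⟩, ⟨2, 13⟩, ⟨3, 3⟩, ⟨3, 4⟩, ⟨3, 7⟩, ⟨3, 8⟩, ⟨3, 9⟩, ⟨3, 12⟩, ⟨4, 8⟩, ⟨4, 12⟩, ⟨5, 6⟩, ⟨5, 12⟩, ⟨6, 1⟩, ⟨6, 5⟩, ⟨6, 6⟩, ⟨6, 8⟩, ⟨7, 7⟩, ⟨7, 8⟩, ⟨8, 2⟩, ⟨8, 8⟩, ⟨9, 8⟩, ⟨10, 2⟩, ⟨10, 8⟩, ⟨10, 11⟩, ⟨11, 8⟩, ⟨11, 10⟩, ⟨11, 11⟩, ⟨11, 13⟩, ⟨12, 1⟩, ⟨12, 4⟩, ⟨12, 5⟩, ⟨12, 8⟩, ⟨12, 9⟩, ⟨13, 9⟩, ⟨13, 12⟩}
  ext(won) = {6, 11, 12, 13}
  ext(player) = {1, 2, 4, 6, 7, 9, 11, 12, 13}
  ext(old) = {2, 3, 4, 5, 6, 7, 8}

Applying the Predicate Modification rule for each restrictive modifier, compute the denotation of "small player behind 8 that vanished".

⟦behind 8⟧ = {x : ⟨x, 8⟩ ∈ ⟦behind⟧} = {3, 4, 6, 7, 8, 9, 10, 11, 12}
⟦that vanished⟧ = ⟦vanished⟧ = {2, 3, 4, 8}
⟦player⟧ = {1, 2, 4, 6, 7, 9, 11, 12, 13}
… ∩ ⟦behind 8⟧ = {1, 2, 4, 6, 7, 9, 11, 12, 13} ∩ {3, 4, 6, 7, 8, 9, 10, 11, 12} = {4, 6, 7, 9, 11, 12}
… ∩ ⟦that vanished⟧ = {4, 6, 7, 9, 11, 12} ∩ {2, 3, 4, 8} = {4}
… ∩ ⟦small⟧ = {4} ∩ {2, 4, 8, 9} = {4}
So ⟦small player behind 8 that vanished⟧ = {4}.

{4}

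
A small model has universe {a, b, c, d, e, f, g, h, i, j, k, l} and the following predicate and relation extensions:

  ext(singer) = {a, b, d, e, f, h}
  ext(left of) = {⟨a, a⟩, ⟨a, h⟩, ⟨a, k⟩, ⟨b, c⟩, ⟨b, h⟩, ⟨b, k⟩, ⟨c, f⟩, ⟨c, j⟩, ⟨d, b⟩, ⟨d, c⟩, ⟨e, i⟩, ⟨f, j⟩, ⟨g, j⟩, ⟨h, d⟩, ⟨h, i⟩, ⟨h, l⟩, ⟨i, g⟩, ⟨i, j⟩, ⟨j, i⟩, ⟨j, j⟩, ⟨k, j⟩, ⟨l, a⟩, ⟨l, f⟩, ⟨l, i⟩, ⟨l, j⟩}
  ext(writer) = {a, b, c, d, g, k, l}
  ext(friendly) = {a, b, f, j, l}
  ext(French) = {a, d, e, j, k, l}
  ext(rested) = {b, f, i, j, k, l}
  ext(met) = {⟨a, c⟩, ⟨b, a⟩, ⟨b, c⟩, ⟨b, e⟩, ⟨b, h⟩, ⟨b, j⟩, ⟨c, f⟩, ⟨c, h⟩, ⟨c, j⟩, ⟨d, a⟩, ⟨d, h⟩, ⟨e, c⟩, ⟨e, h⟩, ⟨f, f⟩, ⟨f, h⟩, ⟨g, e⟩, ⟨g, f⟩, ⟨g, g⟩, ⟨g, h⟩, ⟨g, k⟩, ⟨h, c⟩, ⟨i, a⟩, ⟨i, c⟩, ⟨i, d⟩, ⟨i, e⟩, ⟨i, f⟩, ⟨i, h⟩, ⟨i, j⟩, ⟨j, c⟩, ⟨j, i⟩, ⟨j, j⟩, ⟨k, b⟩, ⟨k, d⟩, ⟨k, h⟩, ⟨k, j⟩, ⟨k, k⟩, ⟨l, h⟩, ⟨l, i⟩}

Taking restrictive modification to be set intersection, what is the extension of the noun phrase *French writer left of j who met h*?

{k, l}

⟦left of j⟧ = {x : ⟨x, j⟩ ∈ ⟦left of⟧} = {c, f, g, i, j, k, l}
⟦who met h⟧ = {x : ⟨x, h⟩ ∈ ⟦met⟧} = {b, c, d, e, f, g, i, k, l}
⟦writer⟧ = {a, b, c, d, g, k, l}
… ∩ ⟦left of j⟧ = {a, b, c, d, g, k, l} ∩ {c, f, g, i, j, k, l} = {c, g, k, l}
… ∩ ⟦who met h⟧ = {c, g, k, l} ∩ {b, c, d, e, f, g, i, k, l} = {c, g, k, l}
… ∩ ⟦French⟧ = {c, g, k, l} ∩ {a, d, e, j, k, l} = {k, l}
So ⟦French writer left of j who met h⟧ = {k, l}.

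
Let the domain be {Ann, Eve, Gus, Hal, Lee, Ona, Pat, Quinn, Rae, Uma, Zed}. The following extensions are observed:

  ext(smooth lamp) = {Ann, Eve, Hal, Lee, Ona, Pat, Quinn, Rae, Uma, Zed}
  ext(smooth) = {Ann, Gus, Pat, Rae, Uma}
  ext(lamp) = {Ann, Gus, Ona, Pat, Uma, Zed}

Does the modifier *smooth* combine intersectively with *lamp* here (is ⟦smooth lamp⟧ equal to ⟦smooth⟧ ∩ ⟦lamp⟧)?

no

⟦smooth⟧ ∩ ⟦lamp⟧ = {Ann, Gus, Pat, Rae, Uma} ∩ {Ann, Gus, Ona, Pat, Uma, Zed} = {Ann, Gus, Pat, Uma}
Observed ⟦smooth lamp⟧ = {Ann, Eve, Hal, Lee, Ona, Pat, Quinn, Rae, Uma, Zed}.
These differ, so the modifier is not intersective in this model.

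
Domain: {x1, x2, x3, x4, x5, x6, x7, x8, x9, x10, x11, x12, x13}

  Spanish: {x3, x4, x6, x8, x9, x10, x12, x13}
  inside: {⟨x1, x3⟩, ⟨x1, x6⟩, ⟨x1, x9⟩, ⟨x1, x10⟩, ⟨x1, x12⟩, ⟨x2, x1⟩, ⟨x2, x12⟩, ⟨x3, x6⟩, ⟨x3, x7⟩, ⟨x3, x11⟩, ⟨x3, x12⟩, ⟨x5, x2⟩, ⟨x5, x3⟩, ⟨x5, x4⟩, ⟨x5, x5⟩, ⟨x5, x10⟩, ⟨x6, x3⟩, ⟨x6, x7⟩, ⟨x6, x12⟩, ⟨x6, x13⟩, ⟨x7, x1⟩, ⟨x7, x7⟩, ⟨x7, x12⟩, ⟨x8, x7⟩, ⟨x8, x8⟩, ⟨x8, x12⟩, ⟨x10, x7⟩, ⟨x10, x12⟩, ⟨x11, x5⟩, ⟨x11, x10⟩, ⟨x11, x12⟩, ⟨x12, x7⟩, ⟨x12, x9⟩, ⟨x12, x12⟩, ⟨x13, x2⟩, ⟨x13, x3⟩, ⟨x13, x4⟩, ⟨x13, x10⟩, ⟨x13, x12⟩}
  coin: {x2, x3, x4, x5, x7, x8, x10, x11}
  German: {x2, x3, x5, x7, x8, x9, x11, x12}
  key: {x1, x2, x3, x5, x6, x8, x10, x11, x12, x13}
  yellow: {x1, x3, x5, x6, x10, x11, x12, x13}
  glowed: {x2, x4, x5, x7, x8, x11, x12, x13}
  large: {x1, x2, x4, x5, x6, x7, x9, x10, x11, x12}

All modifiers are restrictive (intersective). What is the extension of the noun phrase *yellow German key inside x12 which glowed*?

⟦inside x12⟧ = {x : ⟨x, x12⟩ ∈ ⟦inside⟧} = {x1, x2, x3, x6, x7, x8, x10, x11, x12, x13}
⟦which glowed⟧ = ⟦glowed⟧ = {x2, x4, x5, x7, x8, x11, x12, x13}
⟦key⟧ = {x1, x2, x3, x5, x6, x8, x10, x11, x12, x13}
… ∩ ⟦inside x12⟧ = {x1, x2, x3, x5, x6, x8, x10, x11, x12, x13} ∩ {x1, x2, x3, x6, x7, x8, x10, x11, x12, x13} = {x1, x2, x3, x6, x8, x10, x11, x12, x13}
… ∩ ⟦which glowed⟧ = {x1, x2, x3, x6, x8, x10, x11, x12, x13} ∩ {x2, x4, x5, x7, x8, x11, x12, x13} = {x2, x8, x11, x12, x13}
… ∩ ⟦yellow⟧ = {x2, x8, x11, x12, x13} ∩ {x1, x3, x5, x6, x10, x11, x12, x13} = {x11, x12, x13}
… ∩ ⟦German⟧ = {x11, x12, x13} ∩ {x2, x3, x5, x7, x8, x9, x11, x12} = {x11, x12}
So ⟦yellow German key inside x12 which glowed⟧ = {x11, x12}.

{x11, x12}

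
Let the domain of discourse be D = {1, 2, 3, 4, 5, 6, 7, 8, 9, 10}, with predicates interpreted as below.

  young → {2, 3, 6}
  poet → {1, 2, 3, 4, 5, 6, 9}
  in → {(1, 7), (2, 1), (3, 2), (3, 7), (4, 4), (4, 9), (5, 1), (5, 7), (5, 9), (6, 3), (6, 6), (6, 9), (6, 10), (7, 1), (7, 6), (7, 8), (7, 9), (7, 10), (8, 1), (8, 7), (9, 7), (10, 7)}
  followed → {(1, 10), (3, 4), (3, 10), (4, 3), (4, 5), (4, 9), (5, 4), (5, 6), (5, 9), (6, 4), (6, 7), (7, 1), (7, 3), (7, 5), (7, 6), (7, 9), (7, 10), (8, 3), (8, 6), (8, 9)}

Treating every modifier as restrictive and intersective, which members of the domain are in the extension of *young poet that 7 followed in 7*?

{3}

⟦that 7 followed⟧ = {x : ⟨7, x⟩ ∈ ⟦followed⟧} = {1, 3, 5, 6, 9, 10}
⟦in 7⟧ = {x : ⟨x, 7⟩ ∈ ⟦in⟧} = {1, 3, 5, 8, 9, 10}
⟦poet⟧ = {1, 2, 3, 4, 5, 6, 9}
… ∩ ⟦that 7 followed⟧ = {1, 2, 3, 4, 5, 6, 9} ∩ {1, 3, 5, 6, 9, 10} = {1, 3, 5, 6, 9}
… ∩ ⟦in 7⟧ = {1, 3, 5, 6, 9} ∩ {1, 3, 5, 8, 9, 10} = {1, 3, 5, 9}
… ∩ ⟦young⟧ = {1, 3, 5, 9} ∩ {2, 3, 6} = {3}
So ⟦young poet that 7 followed in 7⟧ = {3}.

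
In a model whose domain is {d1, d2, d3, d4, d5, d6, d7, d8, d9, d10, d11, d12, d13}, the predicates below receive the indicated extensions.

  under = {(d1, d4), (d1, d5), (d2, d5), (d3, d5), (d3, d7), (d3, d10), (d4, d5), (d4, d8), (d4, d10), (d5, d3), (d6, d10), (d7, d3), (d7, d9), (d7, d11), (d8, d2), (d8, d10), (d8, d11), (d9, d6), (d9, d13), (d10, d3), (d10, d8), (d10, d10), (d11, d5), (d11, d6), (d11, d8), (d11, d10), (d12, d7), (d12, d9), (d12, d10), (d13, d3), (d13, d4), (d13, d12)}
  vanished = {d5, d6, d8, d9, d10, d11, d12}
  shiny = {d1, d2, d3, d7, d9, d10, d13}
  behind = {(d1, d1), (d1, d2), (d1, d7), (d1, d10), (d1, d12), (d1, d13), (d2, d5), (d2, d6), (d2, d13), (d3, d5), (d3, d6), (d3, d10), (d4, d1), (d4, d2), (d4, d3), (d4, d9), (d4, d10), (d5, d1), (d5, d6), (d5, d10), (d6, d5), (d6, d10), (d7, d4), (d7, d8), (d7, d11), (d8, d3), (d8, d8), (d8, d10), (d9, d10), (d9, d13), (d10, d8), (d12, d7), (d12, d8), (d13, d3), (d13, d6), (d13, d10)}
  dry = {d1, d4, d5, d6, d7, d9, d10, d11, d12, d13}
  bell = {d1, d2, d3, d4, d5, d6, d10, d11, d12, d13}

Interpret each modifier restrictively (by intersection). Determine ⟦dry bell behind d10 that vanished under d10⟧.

⟦behind d10⟧ = {x : ⟨x, d10⟩ ∈ ⟦behind⟧} = {d1, d3, d4, d5, d6, d8, d9, d13}
⟦that vanished⟧ = ⟦vanished⟧ = {d5, d6, d8, d9, d10, d11, d12}
⟦under d10⟧ = {x : ⟨x, d10⟩ ∈ ⟦under⟧} = {d3, d4, d6, d8, d10, d11, d12}
⟦bell⟧ = {d1, d2, d3, d4, d5, d6, d10, d11, d12, d13}
… ∩ ⟦behind d10⟧ = {d1, d2, d3, d4, d5, d6, d10, d11, d12, d13} ∩ {d1, d3, d4, d5, d6, d8, d9, d13} = {d1, d3, d4, d5, d6, d13}
… ∩ ⟦that vanished⟧ = {d1, d3, d4, d5, d6, d13} ∩ {d5, d6, d8, d9, d10, d11, d12} = {d5, d6}
… ∩ ⟦under d10⟧ = {d5, d6} ∩ {d3, d4, d6, d8, d10, d11, d12} = {d6}
… ∩ ⟦dry⟧ = {d6} ∩ {d1, d4, d5, d6, d7, d9, d10, d11, d12, d13} = {d6}
So ⟦dry bell behind d10 that vanished under d10⟧ = {d6}.

{d6}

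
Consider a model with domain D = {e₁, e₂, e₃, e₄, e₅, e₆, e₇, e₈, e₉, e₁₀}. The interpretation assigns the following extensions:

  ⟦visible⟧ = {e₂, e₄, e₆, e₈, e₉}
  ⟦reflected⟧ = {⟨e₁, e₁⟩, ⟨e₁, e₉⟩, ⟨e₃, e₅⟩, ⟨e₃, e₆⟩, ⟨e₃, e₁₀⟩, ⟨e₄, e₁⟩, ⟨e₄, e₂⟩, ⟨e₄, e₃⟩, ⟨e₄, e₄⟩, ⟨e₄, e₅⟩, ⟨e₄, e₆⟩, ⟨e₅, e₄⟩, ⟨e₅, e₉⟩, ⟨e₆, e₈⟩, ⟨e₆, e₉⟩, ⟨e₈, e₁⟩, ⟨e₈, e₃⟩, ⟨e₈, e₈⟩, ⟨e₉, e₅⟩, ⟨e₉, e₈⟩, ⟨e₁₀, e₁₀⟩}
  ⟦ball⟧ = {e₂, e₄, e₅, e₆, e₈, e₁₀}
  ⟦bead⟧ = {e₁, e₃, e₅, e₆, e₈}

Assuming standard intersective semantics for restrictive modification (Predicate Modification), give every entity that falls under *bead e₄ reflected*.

⟦e₄ reflected⟧ = {x : ⟨e₄, x⟩ ∈ ⟦reflected⟧} = {e₁, e₂, e₃, e₄, e₅, e₆}
⟦bead⟧ = {e₁, e₃, e₅, e₆, e₈}
… ∩ ⟦e₄ reflected⟧ = {e₁, e₃, e₅, e₆, e₈} ∩ {e₁, e₂, e₃, e₄, e₅, e₆} = {e₁, e₃, e₅, e₆}
So ⟦bead e₄ reflected⟧ = {e₁, e₃, e₅, e₆}.

{e₁, e₃, e₅, e₆}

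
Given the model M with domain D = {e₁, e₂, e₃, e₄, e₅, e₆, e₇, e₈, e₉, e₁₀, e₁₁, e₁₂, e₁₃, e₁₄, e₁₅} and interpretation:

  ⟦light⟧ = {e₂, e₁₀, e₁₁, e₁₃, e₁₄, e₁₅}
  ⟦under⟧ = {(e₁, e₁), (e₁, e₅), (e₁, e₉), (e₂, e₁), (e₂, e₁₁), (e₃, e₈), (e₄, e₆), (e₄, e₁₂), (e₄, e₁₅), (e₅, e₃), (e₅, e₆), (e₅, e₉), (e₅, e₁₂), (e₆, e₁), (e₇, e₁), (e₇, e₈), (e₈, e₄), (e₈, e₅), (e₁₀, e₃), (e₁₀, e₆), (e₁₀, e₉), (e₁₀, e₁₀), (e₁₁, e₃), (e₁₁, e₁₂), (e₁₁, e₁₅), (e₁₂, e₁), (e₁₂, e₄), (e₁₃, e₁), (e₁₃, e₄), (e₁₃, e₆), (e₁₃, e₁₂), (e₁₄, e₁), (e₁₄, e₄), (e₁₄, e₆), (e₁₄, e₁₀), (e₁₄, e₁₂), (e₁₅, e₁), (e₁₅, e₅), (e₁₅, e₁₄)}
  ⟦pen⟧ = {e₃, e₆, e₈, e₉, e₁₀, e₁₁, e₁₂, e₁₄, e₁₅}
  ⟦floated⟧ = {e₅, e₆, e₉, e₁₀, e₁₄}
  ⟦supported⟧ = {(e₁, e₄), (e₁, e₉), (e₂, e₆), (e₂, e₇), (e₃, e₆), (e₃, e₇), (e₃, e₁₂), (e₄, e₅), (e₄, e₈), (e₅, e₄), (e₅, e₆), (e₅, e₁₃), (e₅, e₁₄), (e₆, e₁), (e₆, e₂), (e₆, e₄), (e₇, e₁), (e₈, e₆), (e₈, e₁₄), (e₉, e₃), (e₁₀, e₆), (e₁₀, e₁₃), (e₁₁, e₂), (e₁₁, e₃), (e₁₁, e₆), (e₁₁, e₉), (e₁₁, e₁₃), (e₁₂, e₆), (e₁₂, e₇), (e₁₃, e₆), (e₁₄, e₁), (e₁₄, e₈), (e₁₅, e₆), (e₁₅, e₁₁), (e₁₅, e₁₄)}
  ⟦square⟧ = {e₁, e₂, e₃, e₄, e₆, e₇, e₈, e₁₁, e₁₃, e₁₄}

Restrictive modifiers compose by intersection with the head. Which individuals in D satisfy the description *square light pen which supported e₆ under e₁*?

∅

⟦which supported e₆⟧ = {x : ⟨x, e₆⟩ ∈ ⟦supported⟧} = {e₂, e₃, e₅, e₈, e₁₀, e₁₁, e₁₂, e₁₃, e₁₅}
⟦under e₁⟧ = {x : ⟨x, e₁⟩ ∈ ⟦under⟧} = {e₁, e₂, e₆, e₇, e₁₂, e₁₃, e₁₄, e₁₅}
⟦pen⟧ = {e₃, e₆, e₈, e₉, e₁₀, e₁₁, e₁₂, e₁₄, e₁₅}
… ∩ ⟦which supported e₆⟧ = {e₃, e₆, e₈, e₉, e₁₀, e₁₁, e₁₂, e₁₄, e₁₅} ∩ {e₂, e₃, e₅, e₈, e₁₀, e₁₁, e₁₂, e₁₃, e₁₅} = {e₃, e₈, e₁₀, e₁₁, e₁₂, e₁₅}
… ∩ ⟦under e₁⟧ = {e₃, e₈, e₁₀, e₁₁, e₁₂, e₁₅} ∩ {e₁, e₂, e₆, e₇, e₁₂, e₁₃, e₁₄, e₁₅} = {e₁₂, e₁₅}
… ∩ ⟦square⟧ = {e₁₂, e₁₅} ∩ {e₁, e₂, e₃, e₄, e₆, e₇, e₈, e₁₁, e₁₃, e₁₄} = ∅
… ∩ ⟦light⟧ = ∅ ∩ {e₂, e₁₀, e₁₁, e₁₃, e₁₄, e₁₅} = ∅
So ⟦square light pen which supported e₆ under e₁⟧ = ∅.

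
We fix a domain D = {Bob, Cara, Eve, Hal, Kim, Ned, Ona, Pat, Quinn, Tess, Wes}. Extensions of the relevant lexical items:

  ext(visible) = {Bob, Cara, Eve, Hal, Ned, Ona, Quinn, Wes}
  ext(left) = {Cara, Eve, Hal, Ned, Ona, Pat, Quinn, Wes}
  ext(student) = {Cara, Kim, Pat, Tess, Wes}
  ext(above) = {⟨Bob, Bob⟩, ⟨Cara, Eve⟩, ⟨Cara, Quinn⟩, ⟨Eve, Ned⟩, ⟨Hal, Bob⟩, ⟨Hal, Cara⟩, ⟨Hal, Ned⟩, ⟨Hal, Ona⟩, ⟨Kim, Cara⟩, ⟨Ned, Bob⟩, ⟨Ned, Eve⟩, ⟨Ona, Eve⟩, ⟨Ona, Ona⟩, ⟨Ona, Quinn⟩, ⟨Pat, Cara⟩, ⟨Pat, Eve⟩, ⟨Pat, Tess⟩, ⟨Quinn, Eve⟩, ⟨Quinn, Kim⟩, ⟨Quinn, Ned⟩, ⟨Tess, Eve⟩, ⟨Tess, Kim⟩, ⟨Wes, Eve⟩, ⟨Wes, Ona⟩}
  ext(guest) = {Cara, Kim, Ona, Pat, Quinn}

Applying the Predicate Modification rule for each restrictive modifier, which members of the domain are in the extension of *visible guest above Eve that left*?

{Cara, Ona, Quinn}

⟦above Eve⟧ = {x : ⟨x, Eve⟩ ∈ ⟦above⟧} = {Cara, Ned, Ona, Pat, Quinn, Tess, Wes}
⟦that left⟧ = ⟦left⟧ = {Cara, Eve, Hal, Ned, Ona, Pat, Quinn, Wes}
⟦guest⟧ = {Cara, Kim, Ona, Pat, Quinn}
… ∩ ⟦above Eve⟧ = {Cara, Kim, Ona, Pat, Quinn} ∩ {Cara, Ned, Ona, Pat, Quinn, Tess, Wes} = {Cara, Ona, Pat, Quinn}
… ∩ ⟦that left⟧ = {Cara, Ona, Pat, Quinn} ∩ {Cara, Eve, Hal, Ned, Ona, Pat, Quinn, Wes} = {Cara, Ona, Pat, Quinn}
… ∩ ⟦visible⟧ = {Cara, Ona, Pat, Quinn} ∩ {Bob, Cara, Eve, Hal, Ned, Ona, Quinn, Wes} = {Cara, Ona, Quinn}
So ⟦visible guest above Eve that left⟧ = {Cara, Ona, Quinn}.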